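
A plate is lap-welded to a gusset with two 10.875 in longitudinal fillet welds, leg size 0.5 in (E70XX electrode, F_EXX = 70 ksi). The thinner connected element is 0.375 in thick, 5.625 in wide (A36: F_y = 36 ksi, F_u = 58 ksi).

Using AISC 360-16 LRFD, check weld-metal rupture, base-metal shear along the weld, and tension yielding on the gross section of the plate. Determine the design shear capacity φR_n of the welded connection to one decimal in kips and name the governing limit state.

Weld metal: throat = 0.707×0.5 = 0.3535 in, L = 2×10.875 = 21.75 in. φR_n = 0.75 × 0.6 × 70 × 0.3535 × 21.75 = 242.2 kips.
Base metal shear (0.375 in plate): yield φR_n = 1.0×0.6×36×0.375×21.75 = 176.2 kips; rupture φR_n = 0.75×0.6×58×0.375×21.75 = 212.9 kips; take 176.2 kips (yield).
Tension yield (gross): A_g = 5.625×0.375 = 2.1094 in². φR_n = 0.90 × 36 × 2.1094 = 68.3 kips.
Governing: min(242.2, 176.2, 68.3) = 68.3 kips → gross-section yield.

68.3 kips (gross-section yield governs)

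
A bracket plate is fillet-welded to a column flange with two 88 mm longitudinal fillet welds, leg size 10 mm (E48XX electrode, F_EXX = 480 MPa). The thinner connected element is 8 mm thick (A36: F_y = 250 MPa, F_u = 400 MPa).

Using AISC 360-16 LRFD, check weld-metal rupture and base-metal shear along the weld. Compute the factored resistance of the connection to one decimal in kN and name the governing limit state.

Weld metal: throat = 0.707×10 = 7.07 mm, L = 2×88 = 176 mm. φR_n = 0.75 × 0.6 × 480 × 7.07 × 176 = 268.8 kN.
Base metal shear (8 mm plate): yield φR_n = 1.0×0.6×250×8×176 = 211.2 kN; rupture φR_n = 0.75×0.6×400×8×176 = 253.4 kN; take 211.2 kN (yield).
Governing: min(268.8, 211.2) = 211.2 kN → base-metal shear.

211.2 kN (base-metal shear governs)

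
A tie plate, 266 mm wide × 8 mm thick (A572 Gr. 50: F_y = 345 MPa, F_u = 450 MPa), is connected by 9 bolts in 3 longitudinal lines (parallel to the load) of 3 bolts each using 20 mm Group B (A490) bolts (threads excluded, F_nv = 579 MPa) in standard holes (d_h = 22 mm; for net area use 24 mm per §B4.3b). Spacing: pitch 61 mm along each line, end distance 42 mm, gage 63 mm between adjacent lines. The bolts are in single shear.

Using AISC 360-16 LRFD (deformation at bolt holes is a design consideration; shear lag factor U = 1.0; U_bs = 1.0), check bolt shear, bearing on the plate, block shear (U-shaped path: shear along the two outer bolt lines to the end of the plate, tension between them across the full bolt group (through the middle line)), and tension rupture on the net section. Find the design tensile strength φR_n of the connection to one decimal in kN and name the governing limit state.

523.8 kN (net-section rupture governs)

Bolt shear: A_b = π(20)²/4 = 314.16 mm². φR_n = 0.75 × 579 × 314.16 × 9 × 1 = 1227.8 kN.
Bearing (8 mm plate, F_u = 450 MPa): end bolts L_c = 42 − 22/2 = 31, R_n = min(1.2×31×8×450, 2.4×20×8×450) = 133.92 kN/bolt; interior L_c = 61 − 22 = 39, R_n = 168.48 kN/bolt. φR_n = 0.75 × (3×133.92 + 6×168.48) = 1059.5 kN.
Block shear: shear path 2×[42+2×61] = 2×164 mm, A_gv = 2624, A_nv = 2×(164 − 2.5×24)×8 = 1664 mm²; tension across gage: (126 − 2×24)×8 = 624 mm². R_n = min(0.6×450×1664, 0.6×345×2624) + 1.0×450×624 = min(449.28, 543.17) + 280.8 = 730.08 kN. φR_n = 0.75 × 730.08 = 547.6 kN.
Tension rupture (net): A_n = (266 − 3×24)×8 = 1552 mm² (U = 1.0, A_e = A_n). φR_n = 0.75 × 450 × 1552 = 523.8 kN.
Governing: min(1227.8, 1059.5, 547.6, 523.8) = 523.8 kN → net-section rupture.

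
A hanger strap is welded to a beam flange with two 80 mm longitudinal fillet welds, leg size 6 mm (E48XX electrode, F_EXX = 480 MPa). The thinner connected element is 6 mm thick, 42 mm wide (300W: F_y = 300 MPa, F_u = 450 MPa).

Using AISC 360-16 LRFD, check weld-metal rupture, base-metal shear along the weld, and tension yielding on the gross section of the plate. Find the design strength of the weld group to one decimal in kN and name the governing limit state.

Weld metal: throat = 0.707×6 = 4.242 mm, L = 2×80 = 160 mm. φR_n = 0.75 × 0.6 × 480 × 4.242 × 160 = 146.6 kN.
Base metal shear (6 mm plate): yield φR_n = 1.0×0.6×300×6×160 = 172.8 kN; rupture φR_n = 0.75×0.6×450×6×160 = 194.4 kN; take 172.8 kN (yield).
Tension yield (gross): A_g = 42×6 = 252 mm². φR_n = 0.90 × 300 × 252 = 68.0 kN.
Governing: min(146.6, 172.8, 68.0) = 68.0 kN → gross-section yield.

68.0 kN (gross-section yield governs)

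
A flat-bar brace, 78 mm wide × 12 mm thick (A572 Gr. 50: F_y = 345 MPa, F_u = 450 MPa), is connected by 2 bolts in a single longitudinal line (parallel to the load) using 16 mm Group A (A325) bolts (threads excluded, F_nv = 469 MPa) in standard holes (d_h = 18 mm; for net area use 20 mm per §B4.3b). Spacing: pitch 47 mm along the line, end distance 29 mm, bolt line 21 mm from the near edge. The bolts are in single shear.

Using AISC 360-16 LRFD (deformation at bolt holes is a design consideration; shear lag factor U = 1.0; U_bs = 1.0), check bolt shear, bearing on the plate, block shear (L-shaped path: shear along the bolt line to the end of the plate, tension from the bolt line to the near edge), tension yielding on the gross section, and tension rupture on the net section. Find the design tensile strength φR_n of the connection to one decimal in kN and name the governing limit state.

Bolt shear: A_b = π(16)²/4 = 201.06 mm². φR_n = 0.75 × 469 × 201.06 × 2 × 1 = 141.4 kN.
Bearing (12 mm plate, F_u = 450 MPa): end bolts L_c = 29 − 18/2 = 20, R_n = min(1.2×20×12×450, 2.4×16×12×450) = 129.6 kN/bolt; interior L_c = 47 − 18 = 29, R_n = 187.92 kN/bolt. φR_n = 0.75 × (1×129.6 + 1×187.92) = 238.1 kN.
Block shear: shear path 1×[29+1×47] = 1×76 mm, A_gv = 912, A_nv = 1×(76 − 1.5×20)×12 = 552 mm²; tension to near edge: (21 − 0.5×20)×12 = 132 mm². R_n = min(0.6×450×552, 0.6×345×912) + 1.0×450×132 = min(149.04, 188.78) + 59.4 = 208.44 kN. φR_n = 0.75 × 208.44 = 156.3 kN.
Tension yield (gross): A_g = 78×12 = 936 mm². φR_n = 0.90 × 345 × 936 = 290.6 kN.
Tension rupture (net): A_n = (78 − 1×20)×12 = 696 mm² (U = 1.0, A_e = A_n). φR_n = 0.75 × 450 × 696 = 234.9 kN.
Governing: min(141.4, 238.1, 156.3, 290.6, 234.9) = 141.4 kN → bolt shear.

141.4 kN (bolt shear governs)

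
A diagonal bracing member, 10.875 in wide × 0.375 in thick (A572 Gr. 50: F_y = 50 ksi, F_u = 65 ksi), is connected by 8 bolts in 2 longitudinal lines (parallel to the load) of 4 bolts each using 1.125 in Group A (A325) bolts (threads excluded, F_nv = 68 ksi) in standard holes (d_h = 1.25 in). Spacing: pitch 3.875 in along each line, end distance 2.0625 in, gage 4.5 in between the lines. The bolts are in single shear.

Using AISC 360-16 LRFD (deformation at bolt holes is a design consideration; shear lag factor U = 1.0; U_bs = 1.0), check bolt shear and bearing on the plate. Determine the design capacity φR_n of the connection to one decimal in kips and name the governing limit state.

359.2 kips (bearing governs)

Bolt shear: A_b = π(1.125)²/4 = 0.99402 in². φR_n = 0.75 × 68 × 0.99402 × 8 × 1 = 405.6 kips.
Bearing (0.375 in plate, F_u = 65 ksi): end bolts L_c = 2.0625 − 1.25/2 = 1.4375, R_n = min(1.2×1.4375×0.375×65, 2.4×1.125×0.375×65) = 42.047 kips/bolt; interior L_c = 3.875 − 1.25 = 2.625, R_n = 65.813 kips/bolt. φR_n = 0.75 × (2×42.047 + 6×65.813) = 359.2 kips.
Governing: min(405.6, 359.2) = 359.2 kips → bearing.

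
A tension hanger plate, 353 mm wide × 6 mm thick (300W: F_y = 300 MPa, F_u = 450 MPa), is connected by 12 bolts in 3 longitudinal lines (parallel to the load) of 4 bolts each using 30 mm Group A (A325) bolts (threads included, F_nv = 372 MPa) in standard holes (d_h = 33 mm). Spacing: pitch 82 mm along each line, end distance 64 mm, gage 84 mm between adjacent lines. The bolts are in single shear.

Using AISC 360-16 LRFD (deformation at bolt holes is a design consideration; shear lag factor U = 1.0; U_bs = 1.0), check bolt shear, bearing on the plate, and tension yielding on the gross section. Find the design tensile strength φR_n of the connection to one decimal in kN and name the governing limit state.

571.9 kN (gross-section yield governs)

Bolt shear: A_b = π(30)²/4 = 706.86 mm². φR_n = 0.75 × 372 × 706.86 × 12 × 1 = 2366.6 kN.
Bearing (6 mm plate, F_u = 450 MPa): end bolts L_c = 64 − 33/2 = 47.5, R_n = min(1.2×47.5×6×450, 2.4×30×6×450) = 153.9 kN/bolt; interior L_c = 82 − 33 = 49, R_n = 158.76 kN/bolt. φR_n = 0.75 × (3×153.9 + 9×158.76) = 1417.9 kN.
Tension yield (gross): A_g = 353×6 = 2118 mm². φR_n = 0.90 × 300 × 2118 = 571.9 kN.
Governing: min(2366.6, 1417.9, 571.9) = 571.9 kN → gross-section yield.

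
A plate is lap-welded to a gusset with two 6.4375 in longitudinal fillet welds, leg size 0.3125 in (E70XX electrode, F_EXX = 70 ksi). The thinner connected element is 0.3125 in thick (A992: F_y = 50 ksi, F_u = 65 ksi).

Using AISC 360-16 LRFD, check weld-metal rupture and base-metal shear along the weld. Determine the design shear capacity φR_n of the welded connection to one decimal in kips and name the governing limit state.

89.6 kips (weld metal governs)

Weld metal: throat = 0.707×0.3125 = 0.22094 in, L = 2×6.4375 = 12.875 in. φR_n = 0.75 × 0.6 × 70 × 0.22094 × 12.875 = 89.6 kips.
Base metal shear (0.3125 in plate): yield φR_n = 1.0×0.6×50×0.3125×12.875 = 120.7 kips; rupture φR_n = 0.75×0.6×65×0.3125×12.875 = 117.7 kips; take 117.7 kips (rupture).
Governing: min(89.6, 117.7) = 89.6 kips → weld metal.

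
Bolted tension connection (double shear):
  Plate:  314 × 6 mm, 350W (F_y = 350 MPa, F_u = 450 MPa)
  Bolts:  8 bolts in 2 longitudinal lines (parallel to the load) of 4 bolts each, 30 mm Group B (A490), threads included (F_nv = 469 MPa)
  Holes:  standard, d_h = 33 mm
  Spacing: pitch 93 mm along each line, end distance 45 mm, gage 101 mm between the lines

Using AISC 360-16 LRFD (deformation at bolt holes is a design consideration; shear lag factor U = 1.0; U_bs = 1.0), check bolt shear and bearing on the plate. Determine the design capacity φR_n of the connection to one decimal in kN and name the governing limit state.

Bolt shear: A_b = π(30)²/4 = 706.86 mm². φR_n = 0.75 × 469 × 706.86 × 8 × 2 = 3978.2 kN.
Bearing (6 mm plate, F_u = 450 MPa): end bolts L_c = 45 − 33/2 = 28.5, R_n = min(1.2×28.5×6×450, 2.4×30×6×450) = 92.34 kN/bolt; interior L_c = 93 − 33 = 60, R_n = 194.4 kN/bolt. φR_n = 0.75 × (2×92.34 + 6×194.4) = 1013.3 kN.
Governing: min(3978.2, 1013.3) = 1013.3 kN → bearing.

1013.3 kN (bearing governs)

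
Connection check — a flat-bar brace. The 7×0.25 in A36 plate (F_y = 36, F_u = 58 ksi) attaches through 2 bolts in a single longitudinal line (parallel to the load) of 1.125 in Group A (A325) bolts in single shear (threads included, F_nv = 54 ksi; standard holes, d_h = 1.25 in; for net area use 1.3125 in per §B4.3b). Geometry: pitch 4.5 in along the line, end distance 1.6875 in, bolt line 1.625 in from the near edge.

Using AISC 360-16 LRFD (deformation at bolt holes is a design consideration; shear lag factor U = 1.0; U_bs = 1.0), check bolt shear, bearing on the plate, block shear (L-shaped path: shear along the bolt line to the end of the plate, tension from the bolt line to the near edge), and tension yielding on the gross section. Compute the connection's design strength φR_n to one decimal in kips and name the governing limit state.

Bolt shear: A_b = π(1.125)²/4 = 0.99402 in². φR_n = 0.75 × 54 × 0.99402 × 2 × 1 = 80.5 kips.
Bearing (0.25 in plate, F_u = 58 ksi): end bolts L_c = 1.6875 − 1.25/2 = 1.0625, R_n = min(1.2×1.0625×0.25×58, 2.4×1.125×0.25×58) = 18.488 kips/bolt; interior L_c = 4.5 − 1.25 = 3.25, R_n = 39.15 kips/bolt. φR_n = 0.75 × (1×18.488 + 1×39.15) = 43.2 kips.
Block shear: shear path 1×[1.6875+1×4.5] = 1×6.1875 in, A_gv = 1.5469, A_nv = 1×(6.1875 − 1.5×1.3125)×0.25 = 1.0547 in²; tension to near edge: (1.625 − 0.5×1.3125)×0.25 = 0.24219 in². R_n = min(0.6×58×1.0547, 0.6×36×1.5469) + 1.0×58×0.24219 = min(36.704, 33.413) + 14.047 = 47.46 kips. φR_n = 0.75 × 47.46 = 35.6 kips.
Tension yield (gross): A_g = 7×0.25 = 1.75 in². φR_n = 0.90 × 36 × 1.75 = 56.7 kips.
Governing: min(80.5, 43.2, 35.6, 56.7) = 35.6 kips → block shear.

35.6 kips (block shear governs)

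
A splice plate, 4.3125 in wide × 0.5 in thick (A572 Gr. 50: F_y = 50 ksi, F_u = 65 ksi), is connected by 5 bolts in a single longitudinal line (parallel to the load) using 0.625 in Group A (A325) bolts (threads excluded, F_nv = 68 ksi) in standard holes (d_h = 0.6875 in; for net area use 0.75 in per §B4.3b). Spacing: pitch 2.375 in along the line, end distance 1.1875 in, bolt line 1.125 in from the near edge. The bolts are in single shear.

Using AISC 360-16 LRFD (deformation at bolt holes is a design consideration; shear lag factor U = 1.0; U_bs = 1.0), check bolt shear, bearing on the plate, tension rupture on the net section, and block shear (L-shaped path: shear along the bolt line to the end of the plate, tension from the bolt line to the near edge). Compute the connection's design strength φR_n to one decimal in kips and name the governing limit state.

78.2 kips (bolt shear governs)

Bolt shear: A_b = π(0.625)²/4 = 0.3068 in². φR_n = 0.75 × 68 × 0.3068 × 5 × 1 = 78.2 kips.
Bearing (0.5 in plate, F_u = 65 ksi): end bolts L_c = 1.1875 − 0.6875/2 = 0.84375, R_n = min(1.2×0.84375×0.5×65, 2.4×0.625×0.5×65) = 32.906 kips/bolt; interior L_c = 2.375 − 0.6875 = 1.6875, R_n = 48.75 kips/bolt. φR_n = 0.75 × (1×32.906 + 4×48.75) = 170.9 kips.
Tension rupture (net): A_n = (4.3125 − 1×0.75)×0.5 = 1.7813 in² (U = 1.0, A_e = A_n). φR_n = 0.75 × 65 × 1.7813 = 86.8 kips.
Block shear: shear path 1×[1.1875+4×2.375] = 1×10.6875 in, A_gv = 5.3438, A_nv = 1×(10.6875 − 4.5×0.75)×0.5 = 3.6563 in²; tension to near edge: (1.125 − 0.5×0.75)×0.5 = 0.375 in². R_n = min(0.6×65×3.6563, 0.6×50×5.3438) + 1.0×65×0.375 = min(142.6, 160.31) + 24.375 = 166.98 kips. φR_n = 0.75 × 166.98 = 125.2 kips.
Governing: min(78.2, 170.9, 86.8, 125.2) = 78.2 kips → bolt shear.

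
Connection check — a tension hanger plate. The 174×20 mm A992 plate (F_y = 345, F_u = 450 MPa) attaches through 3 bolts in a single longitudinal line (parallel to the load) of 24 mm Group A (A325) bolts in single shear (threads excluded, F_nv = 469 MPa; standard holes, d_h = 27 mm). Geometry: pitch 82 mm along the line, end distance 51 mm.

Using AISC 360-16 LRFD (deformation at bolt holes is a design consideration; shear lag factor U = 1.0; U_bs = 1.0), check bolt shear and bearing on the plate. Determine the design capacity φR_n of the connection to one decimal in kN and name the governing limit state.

477.4 kN (bolt shear governs)

Bolt shear: A_b = π(24)²/4 = 452.39 mm². φR_n = 0.75 × 469 × 452.39 × 3 × 1 = 477.4 kN.
Bearing (20 mm plate, F_u = 450 MPa): end bolts L_c = 51 − 27/2 = 37.5, R_n = min(1.2×37.5×20×450, 2.4×24×20×450) = 405 kN/bolt; interior L_c = 82 − 27 = 55, R_n = 518.4 kN/bolt. φR_n = 0.75 × (1×405 + 2×518.4) = 1081.4 kN.
Governing: min(477.4, 1081.4) = 477.4 kN → bolt shear.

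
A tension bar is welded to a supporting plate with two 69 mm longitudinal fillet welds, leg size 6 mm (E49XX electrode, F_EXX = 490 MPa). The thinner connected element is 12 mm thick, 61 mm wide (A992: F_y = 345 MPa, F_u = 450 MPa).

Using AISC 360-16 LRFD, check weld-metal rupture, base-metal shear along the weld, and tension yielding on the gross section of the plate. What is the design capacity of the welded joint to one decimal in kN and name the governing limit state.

129.1 kN (weld metal governs)

Weld metal: throat = 0.707×6 = 4.242 mm, L = 2×69 = 138 mm. φR_n = 0.75 × 0.6 × 490 × 4.242 × 138 = 129.1 kN.
Base metal shear (12 mm plate): yield φR_n = 1.0×0.6×345×12×138 = 342.8 kN; rupture φR_n = 0.75×0.6×450×12×138 = 335.3 kN; take 335.3 kN (rupture).
Tension yield (gross): A_g = 61×12 = 732 mm². φR_n = 0.90 × 345 × 732 = 227.3 kN.
Governing: min(129.1, 335.3, 227.3) = 129.1 kN → weld metal.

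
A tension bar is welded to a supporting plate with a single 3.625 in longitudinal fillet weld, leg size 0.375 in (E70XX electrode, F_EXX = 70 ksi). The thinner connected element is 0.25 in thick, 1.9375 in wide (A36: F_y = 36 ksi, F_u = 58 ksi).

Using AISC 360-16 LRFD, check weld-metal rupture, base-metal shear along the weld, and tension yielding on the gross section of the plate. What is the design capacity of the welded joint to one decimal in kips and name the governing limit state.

Weld metal: throat = 0.707×0.375 = 0.26513 in, L = 3.625 in. φR_n = 0.75 × 0.6 × 70 × 0.26513 × 3.625 = 30.3 kips.
Base metal shear (0.25 in plate): yield φR_n = 1.0×0.6×36×0.25×3.625 = 19.6 kips; rupture φR_n = 0.75×0.6×58×0.25×3.625 = 23.7 kips; take 19.6 kips (yield).
Tension yield (gross): A_g = 1.9375×0.25 = 0.48438 in². φR_n = 0.90 × 36 × 0.48438 = 15.7 kips.
Governing: min(30.3, 19.6, 15.7) = 15.7 kips → gross-section yield.

15.7 kips (gross-section yield governs)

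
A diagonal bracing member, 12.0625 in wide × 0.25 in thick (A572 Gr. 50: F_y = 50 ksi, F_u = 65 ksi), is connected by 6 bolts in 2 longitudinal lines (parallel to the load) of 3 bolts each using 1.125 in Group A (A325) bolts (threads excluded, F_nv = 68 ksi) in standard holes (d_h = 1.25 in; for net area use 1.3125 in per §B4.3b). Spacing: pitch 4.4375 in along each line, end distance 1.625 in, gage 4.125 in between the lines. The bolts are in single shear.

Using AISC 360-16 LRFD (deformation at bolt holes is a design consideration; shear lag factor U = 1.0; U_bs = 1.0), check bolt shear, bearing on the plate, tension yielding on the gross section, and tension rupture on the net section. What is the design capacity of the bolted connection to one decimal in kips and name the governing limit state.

Bolt shear: A_b = π(1.125)²/4 = 0.99402 in². φR_n = 0.75 × 68 × 0.99402 × 6 × 1 = 304.2 kips.
Bearing (0.25 in plate, F_u = 65 ksi): end bolts L_c = 1.625 − 1.25/2 = 1, R_n = min(1.2×1×0.25×65, 2.4×1.125×0.25×65) = 19.5 kips/bolt; interior L_c = 4.4375 − 1.25 = 3.1875, R_n = 43.875 kips/bolt. φR_n = 0.75 × (2×19.5 + 4×43.875) = 160.9 kips.
Tension yield (gross): A_g = 12.0625×0.25 = 3.0156 in². φR_n = 0.90 × 50 × 3.0156 = 135.7 kips.
Tension rupture (net): A_n = (12.0625 − 2×1.3125)×0.25 = 2.3594 in² (U = 1.0, A_e = A_n). φR_n = 0.75 × 65 × 2.3594 = 115.0 kips.
Governing: min(304.2, 160.9, 135.7, 115.0) = 115.0 kips → net-section rupture.

115.0 kips (net-section rupture governs)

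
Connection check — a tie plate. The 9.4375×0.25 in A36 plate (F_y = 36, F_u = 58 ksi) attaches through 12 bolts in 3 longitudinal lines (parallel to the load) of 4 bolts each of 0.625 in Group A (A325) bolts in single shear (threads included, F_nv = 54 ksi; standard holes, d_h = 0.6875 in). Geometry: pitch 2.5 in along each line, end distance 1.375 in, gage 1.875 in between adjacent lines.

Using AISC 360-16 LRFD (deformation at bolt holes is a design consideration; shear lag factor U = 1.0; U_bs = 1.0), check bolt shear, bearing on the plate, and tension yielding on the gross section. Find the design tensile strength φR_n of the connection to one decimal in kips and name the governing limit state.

76.4 kips (gross-section yield governs)

Bolt shear: A_b = π(0.625)²/4 = 0.3068 in². φR_n = 0.75 × 54 × 0.3068 × 12 × 1 = 149.1 kips.
Bearing (0.25 in plate, F_u = 58 ksi): end bolts L_c = 1.375 − 0.6875/2 = 1.03125, R_n = min(1.2×1.03125×0.25×58, 2.4×0.625×0.25×58) = 17.944 kips/bolt; interior L_c = 2.5 − 0.6875 = 1.8125, R_n = 21.75 kips/bolt. φR_n = 0.75 × (3×17.944 + 9×21.75) = 187.2 kips.
Tension yield (gross): A_g = 9.4375×0.25 = 2.3594 in². φR_n = 0.90 × 36 × 2.3594 = 76.4 kips.
Governing: min(149.1, 187.2, 76.4) = 76.4 kips → gross-section yield.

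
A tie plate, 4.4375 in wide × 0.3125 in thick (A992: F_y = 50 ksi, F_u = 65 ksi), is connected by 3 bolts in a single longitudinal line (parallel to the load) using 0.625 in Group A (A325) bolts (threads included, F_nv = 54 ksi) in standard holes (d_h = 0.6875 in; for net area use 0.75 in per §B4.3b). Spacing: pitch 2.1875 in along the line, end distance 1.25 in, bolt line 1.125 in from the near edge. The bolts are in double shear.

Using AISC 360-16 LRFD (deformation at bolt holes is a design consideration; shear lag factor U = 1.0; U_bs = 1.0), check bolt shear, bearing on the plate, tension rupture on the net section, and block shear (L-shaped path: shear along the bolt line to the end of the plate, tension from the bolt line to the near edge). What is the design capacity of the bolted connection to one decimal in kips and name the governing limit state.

45.7 kips (block shear governs)

Bolt shear: A_b = π(0.625)²/4 = 0.3068 in². φR_n = 0.75 × 54 × 0.3068 × 3 × 2 = 74.6 kips.
Bearing (0.3125 in plate, F_u = 65 ksi): end bolts L_c = 1.25 − 0.6875/2 = 0.90625, R_n = min(1.2×0.90625×0.3125×65, 2.4×0.625×0.3125×65) = 22.09 kips/bolt; interior L_c = 2.1875 − 0.6875 = 1.5, R_n = 30.469 kips/bolt. φR_n = 0.75 × (1×22.09 + 2×30.469) = 62.3 kips.
Tension rupture (net): A_n = (4.4375 − 1×0.75)×0.3125 = 1.1523 in² (U = 1.0, A_e = A_n). φR_n = 0.75 × 65 × 1.1523 = 56.2 kips.
Block shear: shear path 1×[1.25+2×2.1875] = 1×5.625 in, A_gv = 1.7578, A_nv = 1×(5.625 − 2.5×0.75)×0.3125 = 1.1719 in²; tension to near edge: (1.125 − 0.5×0.75)×0.3125 = 0.23438 in². R_n = min(0.6×65×1.1719, 0.6×50×1.7578) + 1.0×65×0.23438 = min(45.704, 52.734) + 15.235 = 60.939 kips. φR_n = 0.75 × 60.939 = 45.7 kips.
Governing: min(74.6, 62.3, 56.2, 45.7) = 45.7 kips → block shear.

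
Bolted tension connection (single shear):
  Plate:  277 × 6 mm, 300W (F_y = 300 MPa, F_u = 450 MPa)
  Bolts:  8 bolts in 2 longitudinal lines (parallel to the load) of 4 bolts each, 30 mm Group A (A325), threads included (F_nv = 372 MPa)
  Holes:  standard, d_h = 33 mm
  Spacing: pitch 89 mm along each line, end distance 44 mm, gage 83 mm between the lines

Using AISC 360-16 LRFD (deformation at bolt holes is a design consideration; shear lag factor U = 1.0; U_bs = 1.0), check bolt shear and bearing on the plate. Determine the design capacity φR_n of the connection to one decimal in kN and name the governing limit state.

950.1 kN (bearing governs)

Bolt shear: A_b = π(30)²/4 = 706.86 mm². φR_n = 0.75 × 372 × 706.86 × 8 × 1 = 1577.7 kN.
Bearing (6 mm plate, F_u = 450 MPa): end bolts L_c = 44 − 33/2 = 27.5, R_n = min(1.2×27.5×6×450, 2.4×30×6×450) = 89.1 kN/bolt; interior L_c = 89 − 33 = 56, R_n = 181.44 kN/bolt. φR_n = 0.75 × (2×89.1 + 6×181.44) = 950.1 kN.
Governing: min(1577.7, 950.1) = 950.1 kN → bearing.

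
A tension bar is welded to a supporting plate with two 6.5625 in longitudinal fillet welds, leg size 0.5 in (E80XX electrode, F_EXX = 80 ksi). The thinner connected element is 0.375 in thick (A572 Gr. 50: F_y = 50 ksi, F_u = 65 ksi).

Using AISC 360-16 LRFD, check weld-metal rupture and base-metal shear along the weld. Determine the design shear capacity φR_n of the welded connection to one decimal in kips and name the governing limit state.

144.0 kips (base-metal shear governs)

Weld metal: throat = 0.707×0.5 = 0.3535 in, L = 2×6.5625 = 13.125 in. φR_n = 0.75 × 0.6 × 80 × 0.3535 × 13.125 = 167.0 kips.
Base metal shear (0.375 in plate): yield φR_n = 1.0×0.6×50×0.375×13.125 = 147.7 kips; rupture φR_n = 0.75×0.6×65×0.375×13.125 = 144.0 kips; take 144.0 kips (rupture).
Governing: min(167.0, 144.0) = 144.0 kips → base-metal shear.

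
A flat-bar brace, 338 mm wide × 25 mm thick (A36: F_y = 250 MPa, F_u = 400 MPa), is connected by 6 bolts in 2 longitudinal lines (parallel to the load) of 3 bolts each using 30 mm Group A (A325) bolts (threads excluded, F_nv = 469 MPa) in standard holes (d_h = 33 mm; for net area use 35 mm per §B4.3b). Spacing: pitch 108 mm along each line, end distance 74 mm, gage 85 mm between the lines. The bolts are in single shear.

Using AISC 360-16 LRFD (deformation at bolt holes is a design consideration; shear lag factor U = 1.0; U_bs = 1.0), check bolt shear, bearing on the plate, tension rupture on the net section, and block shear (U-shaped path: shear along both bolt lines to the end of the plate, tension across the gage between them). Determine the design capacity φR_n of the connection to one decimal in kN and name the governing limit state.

Bolt shear: A_b = π(30)²/4 = 706.86 mm². φR_n = 0.75 × 469 × 706.86 × 6 × 1 = 1491.8 kN.
Bearing (25 mm plate, F_u = 400 MPa): end bolts L_c = 74 − 33/2 = 57.5, R_n = min(1.2×57.5×25×400, 2.4×30×25×400) = 690 kN/bolt; interior L_c = 108 − 33 = 75, R_n = 720 kN/bolt. φR_n = 0.75 × (2×690 + 4×720) = 3195.0 kN.
Tension rupture (net): A_n = (338 − 2×35)×25 = 6700 mm² (U = 1.0, A_e = A_n). φR_n = 0.75 × 400 × 6700 = 2010.0 kN.
Block shear: shear path 2×[74+2×108] = 2×290 mm, A_gv = 14500, A_nv = 2×(290 − 2.5×35)×25 = 10125 mm²; tension across gage: (85 − 1×35)×25 = 1250 mm². R_n = min(0.6×400×10125, 0.6×250×14500) + 1.0×400×1250 = min(2430, 2175) + 500 = 2675 kN. φR_n = 0.75 × 2675 = 2006.3 kN.
Governing: min(1491.8, 3195.0, 2010.0, 2006.3) = 1491.8 kN → bolt shear.

1491.8 kN (bolt shear governs)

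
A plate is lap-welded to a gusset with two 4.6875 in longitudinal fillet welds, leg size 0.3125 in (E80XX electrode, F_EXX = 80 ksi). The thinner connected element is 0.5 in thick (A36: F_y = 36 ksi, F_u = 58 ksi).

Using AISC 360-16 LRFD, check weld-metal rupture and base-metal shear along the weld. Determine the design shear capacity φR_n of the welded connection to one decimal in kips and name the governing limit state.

74.6 kips (weld metal governs)

Weld metal: throat = 0.707×0.3125 = 0.22094 in, L = 2×4.6875 = 9.375 in. φR_n = 0.75 × 0.6 × 80 × 0.22094 × 9.375 = 74.6 kips.
Base metal shear (0.5 in plate): yield φR_n = 1.0×0.6×36×0.5×9.375 = 101.3 kips; rupture φR_n = 0.75×0.6×58×0.5×9.375 = 122.3 kips; take 101.3 kips (yield).
Governing: min(74.6, 101.3) = 74.6 kips → weld metal.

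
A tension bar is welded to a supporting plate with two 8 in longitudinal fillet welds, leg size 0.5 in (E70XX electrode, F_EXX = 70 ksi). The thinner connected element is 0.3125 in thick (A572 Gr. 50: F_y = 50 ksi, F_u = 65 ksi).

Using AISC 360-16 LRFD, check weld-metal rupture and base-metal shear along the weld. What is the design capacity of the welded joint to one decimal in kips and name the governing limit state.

146.3 kips (base-metal shear governs)

Weld metal: throat = 0.707×0.5 = 0.3535 in, L = 2×8 = 16 in. φR_n = 0.75 × 0.6 × 70 × 0.3535 × 16 = 178.2 kips.
Base metal shear (0.3125 in plate): yield φR_n = 1.0×0.6×50×0.3125×16 = 150.0 kips; rupture φR_n = 0.75×0.6×65×0.3125×16 = 146.3 kips; take 146.3 kips (rupture).
Governing: min(178.2, 146.3) = 146.3 kips → base-metal shear.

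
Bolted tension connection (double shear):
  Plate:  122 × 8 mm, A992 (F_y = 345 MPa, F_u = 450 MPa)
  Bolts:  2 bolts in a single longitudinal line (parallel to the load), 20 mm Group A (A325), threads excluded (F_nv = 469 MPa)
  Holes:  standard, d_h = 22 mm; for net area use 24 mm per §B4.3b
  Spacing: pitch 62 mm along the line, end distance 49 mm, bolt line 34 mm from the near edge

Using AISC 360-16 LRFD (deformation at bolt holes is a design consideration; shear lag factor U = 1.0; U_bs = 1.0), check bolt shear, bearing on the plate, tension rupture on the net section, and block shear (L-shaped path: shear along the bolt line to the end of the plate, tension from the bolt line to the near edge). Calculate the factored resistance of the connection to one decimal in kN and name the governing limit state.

Bolt shear: A_b = π(20)²/4 = 314.16 mm². φR_n = 0.75 × 469 × 314.16 × 2 × 2 = 442.0 kN.
Bearing (8 mm plate, F_u = 450 MPa): end bolts L_c = 49 − 22/2 = 38, R_n = min(1.2×38×8×450, 2.4×20×8×450) = 164.16 kN/bolt; interior L_c = 62 − 22 = 40, R_n = 172.8 kN/bolt. φR_n = 0.75 × (1×164.16 + 1×172.8) = 252.7 kN.
Tension rupture (net): A_n = (122 − 1×24)×8 = 784 mm² (U = 1.0, A_e = A_n). φR_n = 0.75 × 450 × 784 = 264.6 kN.
Block shear: shear path 1×[49+1×62] = 1×111 mm, A_gv = 888, A_nv = 1×(111 − 1.5×24)×8 = 600 mm²; tension to near edge: (34 − 0.5×24)×8 = 176 mm². R_n = min(0.6×450×600, 0.6×345×888) + 1.0×450×176 = min(162, 183.82) + 79.2 = 241.2 kN. φR_n = 0.75 × 241.2 = 180.9 kN.
Governing: min(442.0, 252.7, 264.6, 180.9) = 180.9 kN → block shear.

180.9 kN (block shear governs)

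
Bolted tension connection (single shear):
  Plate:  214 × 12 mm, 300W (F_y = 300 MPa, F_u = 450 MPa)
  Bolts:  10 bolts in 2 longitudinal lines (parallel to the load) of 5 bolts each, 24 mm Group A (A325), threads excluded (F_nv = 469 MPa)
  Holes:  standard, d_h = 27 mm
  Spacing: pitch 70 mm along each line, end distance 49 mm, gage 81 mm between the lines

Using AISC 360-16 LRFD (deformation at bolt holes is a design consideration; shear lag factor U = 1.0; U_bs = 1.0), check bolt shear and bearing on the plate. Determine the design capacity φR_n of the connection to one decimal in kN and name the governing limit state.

Bolt shear: A_b = π(24)²/4 = 452.39 mm². φR_n = 0.75 × 469 × 452.39 × 10 × 1 = 1591.3 kN.
Bearing (12 mm plate, F_u = 450 MPa): end bolts L_c = 49 − 27/2 = 35.5, R_n = min(1.2×35.5×12×450, 2.4×24×12×450) = 230.04 kN/bolt; interior L_c = 70 − 27 = 43, R_n = 278.64 kN/bolt. φR_n = 0.75 × (2×230.04 + 8×278.64) = 2016.9 kN.
Governing: min(1591.3, 2016.9) = 1591.3 kN → bolt shear.

1591.3 kN (bolt shear governs)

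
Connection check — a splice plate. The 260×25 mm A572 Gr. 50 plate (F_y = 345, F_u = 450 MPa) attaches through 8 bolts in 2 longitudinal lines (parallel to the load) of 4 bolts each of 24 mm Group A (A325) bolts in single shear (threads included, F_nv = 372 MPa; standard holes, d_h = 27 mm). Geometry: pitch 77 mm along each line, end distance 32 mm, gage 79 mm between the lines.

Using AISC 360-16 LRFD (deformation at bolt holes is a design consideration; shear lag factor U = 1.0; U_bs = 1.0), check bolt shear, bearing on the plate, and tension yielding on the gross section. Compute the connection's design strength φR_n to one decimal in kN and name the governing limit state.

Bolt shear: A_b = π(24)²/4 = 452.39 mm². φR_n = 0.75 × 372 × 452.39 × 8 × 1 = 1009.7 kN.
Bearing (25 mm plate, F_u = 450 MPa): end bolts L_c = 32 − 27/2 = 18.5, R_n = min(1.2×18.5×25×450, 2.4×24×25×450) = 249.75 kN/bolt; interior L_c = 77 − 27 = 50, R_n = 648 kN/bolt. φR_n = 0.75 × (2×249.75 + 6×648) = 3290.6 kN.
Tension yield (gross): A_g = 260×25 = 6500 mm². φR_n = 0.90 × 345 × 6500 = 2018.3 kN.
Governing: min(1009.7, 3290.6, 2018.3) = 1009.7 kN → bolt shear.

1009.7 kN (bolt shear governs)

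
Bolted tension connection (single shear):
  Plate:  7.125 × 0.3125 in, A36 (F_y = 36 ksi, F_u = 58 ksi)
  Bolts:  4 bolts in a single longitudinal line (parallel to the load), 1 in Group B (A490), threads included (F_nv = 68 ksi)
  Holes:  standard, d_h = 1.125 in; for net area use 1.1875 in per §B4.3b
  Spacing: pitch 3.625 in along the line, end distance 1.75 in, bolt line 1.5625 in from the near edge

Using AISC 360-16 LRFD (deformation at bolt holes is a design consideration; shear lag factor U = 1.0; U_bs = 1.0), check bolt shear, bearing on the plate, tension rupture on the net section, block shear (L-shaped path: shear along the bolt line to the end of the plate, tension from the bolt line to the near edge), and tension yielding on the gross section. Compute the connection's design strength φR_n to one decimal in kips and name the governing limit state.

72.1 kips (gross-section yield governs)

Bolt shear: A_b = π(1)²/4 = 0.7854 in². φR_n = 0.75 × 68 × 0.7854 × 4 × 1 = 160.2 kips.
Bearing (0.3125 in plate, F_u = 58 ksi): end bolts L_c = 1.75 − 1.125/2 = 1.1875, R_n = min(1.2×1.1875×0.3125×58, 2.4×1×0.3125×58) = 25.828 kips/bolt; interior L_c = 3.625 − 1.125 = 2.5, R_n = 43.5 kips/bolt. φR_n = 0.75 × (1×25.828 + 3×43.5) = 117.2 kips.
Tension rupture (net): A_n = (7.125 − 1×1.1875)×0.3125 = 1.8555 in² (U = 1.0, A_e = A_n). φR_n = 0.75 × 58 × 1.8555 = 80.7 kips.
Block shear: shear path 1×[1.75+3×3.625] = 1×12.625 in, A_gv = 3.9453, A_nv = 1×(12.625 − 3.5×1.1875)×0.3125 = 2.6465 in²; tension to near edge: (1.5625 − 0.5×1.1875)×0.3125 = 0.30273 in². R_n = min(0.6×58×2.6465, 0.6×36×3.9453) + 1.0×58×0.30273 = min(92.098, 85.218) + 17.558 = 102.78 kips. φR_n = 0.75 × 102.78 = 77.1 kips.
Tension yield (gross): A_g = 7.125×0.3125 = 2.2266 in². φR_n = 0.90 × 36 × 2.2266 = 72.1 kips.
Governing: min(160.2, 117.2, 80.7, 77.1, 72.1) = 72.1 kips → gross-section yield.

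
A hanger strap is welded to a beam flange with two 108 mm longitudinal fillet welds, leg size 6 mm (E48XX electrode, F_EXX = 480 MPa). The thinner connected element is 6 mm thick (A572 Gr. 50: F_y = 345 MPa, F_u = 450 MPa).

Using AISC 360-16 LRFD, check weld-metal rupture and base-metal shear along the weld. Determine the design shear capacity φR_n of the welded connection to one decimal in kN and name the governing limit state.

197.9 kN (weld metal governs)

Weld metal: throat = 0.707×6 = 4.242 mm, L = 2×108 = 216 mm. φR_n = 0.75 × 0.6 × 480 × 4.242 × 216 = 197.9 kN.
Base metal shear (6 mm plate): yield φR_n = 1.0×0.6×345×6×216 = 268.3 kN; rupture φR_n = 0.75×0.6×450×6×216 = 262.4 kN; take 262.4 kN (rupture).
Governing: min(197.9, 262.4) = 197.9 kN → weld metal.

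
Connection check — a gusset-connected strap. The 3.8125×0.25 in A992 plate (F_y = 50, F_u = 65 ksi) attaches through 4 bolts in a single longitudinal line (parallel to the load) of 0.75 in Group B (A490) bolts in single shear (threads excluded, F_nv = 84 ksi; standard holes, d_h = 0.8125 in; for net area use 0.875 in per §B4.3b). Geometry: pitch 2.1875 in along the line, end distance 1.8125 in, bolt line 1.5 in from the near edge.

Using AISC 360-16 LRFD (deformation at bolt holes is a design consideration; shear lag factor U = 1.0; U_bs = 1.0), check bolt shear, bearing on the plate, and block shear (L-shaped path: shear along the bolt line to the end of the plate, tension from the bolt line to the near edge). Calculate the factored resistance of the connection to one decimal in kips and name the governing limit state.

51.8 kips (block shear governs)

Bolt shear: A_b = π(0.75)²/4 = 0.44179 in². φR_n = 0.75 × 84 × 0.44179 × 4 × 1 = 111.3 kips.
Bearing (0.25 in plate, F_u = 65 ksi): end bolts L_c = 1.8125 − 0.8125/2 = 1.40625, R_n = min(1.2×1.40625×0.25×65, 2.4×0.75×0.25×65) = 27.422 kips/bolt; interior L_c = 2.1875 − 0.8125 = 1.375, R_n = 26.813 kips/bolt. φR_n = 0.75 × (1×27.422 + 3×26.813) = 80.9 kips.
Block shear: shear path 1×[1.8125+3×2.1875] = 1×8.375 in, A_gv = 2.0938, A_nv = 1×(8.375 − 3.5×0.875)×0.25 = 1.3281 in²; tension to near edge: (1.5 − 0.5×0.875)×0.25 = 0.26563 in². R_n = min(0.6×65×1.3281, 0.6×50×2.0938) + 1.0×65×0.26563 = min(51.796, 62.814) + 17.266 = 69.062 kips. φR_n = 0.75 × 69.062 = 51.8 kips.
Governing: min(111.3, 80.9, 51.8) = 51.8 kips → block shear.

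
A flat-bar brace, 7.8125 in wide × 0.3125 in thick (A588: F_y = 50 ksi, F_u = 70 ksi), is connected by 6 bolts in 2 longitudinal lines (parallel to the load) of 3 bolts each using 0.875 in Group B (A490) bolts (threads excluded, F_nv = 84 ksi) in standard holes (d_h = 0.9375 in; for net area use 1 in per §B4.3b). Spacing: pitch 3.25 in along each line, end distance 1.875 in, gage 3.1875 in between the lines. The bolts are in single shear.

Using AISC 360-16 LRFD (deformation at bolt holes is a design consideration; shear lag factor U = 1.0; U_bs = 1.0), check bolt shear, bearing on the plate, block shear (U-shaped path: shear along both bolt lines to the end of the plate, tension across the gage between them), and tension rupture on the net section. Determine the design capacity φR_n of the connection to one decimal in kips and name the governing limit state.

Bolt shear: A_b = π(0.875)²/4 = 0.60132 in². φR_n = 0.75 × 84 × 0.60132 × 6 × 1 = 227.3 kips.
Bearing (0.3125 in plate, F_u = 70 ksi): end bolts L_c = 1.875 − 0.9375/2 = 1.40625, R_n = min(1.2×1.40625×0.3125×70, 2.4×0.875×0.3125×70) = 36.914 kips/bolt; interior L_c = 3.25 − 0.9375 = 2.3125, R_n = 45.938 kips/bolt. φR_n = 0.75 × (2×36.914 + 4×45.938) = 193.2 kips.
Block shear: shear path 2×[1.875+2×3.25] = 2×8.375 in, A_gv = 5.2344, A_nv = 2×(8.375 − 2.5×1)×0.3125 = 3.6719 in²; tension across gage: (3.1875 − 1×1)×0.3125 = 0.68359 in². R_n = min(0.6×70×3.6719, 0.6×50×5.2344) + 1.0×70×0.68359 = min(154.22, 157.03) + 47.851 = 202.07 kips. φR_n = 0.75 × 202.07 = 151.6 kips.
Tension rupture (net): A_n = (7.8125 − 2×1)×0.3125 = 1.8164 in² (U = 1.0, A_e = A_n). φR_n = 0.75 × 70 × 1.8164 = 95.4 kips.
Governing: min(227.3, 193.2, 151.6, 95.4) = 95.4 kips → net-section rupture.

95.4 kips (net-section rupture governs)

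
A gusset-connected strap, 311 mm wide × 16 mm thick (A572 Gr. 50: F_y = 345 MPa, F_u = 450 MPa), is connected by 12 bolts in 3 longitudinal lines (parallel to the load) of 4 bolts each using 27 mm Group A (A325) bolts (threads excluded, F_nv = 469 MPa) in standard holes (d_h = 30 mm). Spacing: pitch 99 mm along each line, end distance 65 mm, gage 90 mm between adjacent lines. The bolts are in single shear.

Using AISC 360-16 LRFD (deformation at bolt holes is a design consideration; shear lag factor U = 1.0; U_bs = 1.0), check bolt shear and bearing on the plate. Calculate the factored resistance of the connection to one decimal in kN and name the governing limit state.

Bolt shear: A_b = π(27)²/4 = 572.56 mm². φR_n = 0.75 × 469 × 572.56 × 12 × 1 = 2416.8 kN.
Bearing (16 mm plate, F_u = 450 MPa): end bolts L_c = 65 − 30/2 = 50, R_n = min(1.2×50×16×450, 2.4×27×16×450) = 432 kN/bolt; interior L_c = 99 − 30 = 69, R_n = 466.56 kN/bolt. φR_n = 0.75 × (3×432 + 9×466.56) = 4121.3 kN.
Governing: min(2416.8, 4121.3) = 2416.8 kN → bolt shear.

2416.8 kN (bolt shear governs)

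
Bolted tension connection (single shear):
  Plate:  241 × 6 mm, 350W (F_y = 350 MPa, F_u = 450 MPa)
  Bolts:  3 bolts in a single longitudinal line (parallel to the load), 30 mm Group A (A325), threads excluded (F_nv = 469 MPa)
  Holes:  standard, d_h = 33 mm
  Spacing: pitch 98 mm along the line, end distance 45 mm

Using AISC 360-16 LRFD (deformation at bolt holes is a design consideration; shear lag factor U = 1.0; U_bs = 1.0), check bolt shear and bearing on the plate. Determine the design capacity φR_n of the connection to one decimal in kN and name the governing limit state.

360.9 kN (bearing governs)

Bolt shear: A_b = π(30)²/4 = 706.86 mm². φR_n = 0.75 × 469 × 706.86 × 3 × 1 = 745.9 kN.
Bearing (6 mm plate, F_u = 450 MPa): end bolts L_c = 45 − 33/2 = 28.5, R_n = min(1.2×28.5×6×450, 2.4×30×6×450) = 92.34 kN/bolt; interior L_c = 98 − 33 = 65, R_n = 194.4 kN/bolt. φR_n = 0.75 × (1×92.34 + 2×194.4) = 360.9 kN.
Governing: min(745.9, 360.9) = 360.9 kN → bearing.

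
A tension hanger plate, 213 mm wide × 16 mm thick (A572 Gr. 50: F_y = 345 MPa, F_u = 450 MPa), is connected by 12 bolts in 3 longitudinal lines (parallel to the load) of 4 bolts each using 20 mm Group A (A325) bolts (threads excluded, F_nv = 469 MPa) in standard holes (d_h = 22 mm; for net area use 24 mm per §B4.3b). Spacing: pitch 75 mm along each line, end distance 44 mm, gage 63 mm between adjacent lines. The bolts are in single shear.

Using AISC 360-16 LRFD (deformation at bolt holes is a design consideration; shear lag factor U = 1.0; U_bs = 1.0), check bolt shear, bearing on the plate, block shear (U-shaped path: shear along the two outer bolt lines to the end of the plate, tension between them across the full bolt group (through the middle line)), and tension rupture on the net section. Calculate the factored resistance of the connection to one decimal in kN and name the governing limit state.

Bolt shear: A_b = π(20)²/4 = 314.16 mm². φR_n = 0.75 × 469 × 314.16 × 12 × 1 = 1326.1 kN.
Bearing (16 mm plate, F_u = 450 MPa): end bolts L_c = 44 − 22/2 = 33, R_n = min(1.2×33×16×450, 2.4×20×16×450) = 285.12 kN/bolt; interior L_c = 75 − 22 = 53, R_n = 345.6 kN/bolt. φR_n = 0.75 × (3×285.12 + 9×345.6) = 2974.3 kN.
Block shear: shear path 2×[44+3×75] = 2×269 mm, A_gv = 8608, A_nv = 2×(269 − 3.5×24)×16 = 5920 mm²; tension across gage: (126 − 2×24)×16 = 1248 mm². R_n = min(0.6×450×5920, 0.6×345×8608) + 1.0×450×1248 = min(1598.4, 1781.9) + 561.6 = 2160 kN. φR_n = 0.75 × 2160 = 1620.0 kN.
Tension rupture (net): A_n = (213 − 3×24)×16 = 2256 mm² (U = 1.0, A_e = A_n). φR_n = 0.75 × 450 × 2256 = 761.4 kN.
Governing: min(1326.1, 2974.3, 1620.0, 761.4) = 761.4 kN → net-section rupture.

761.4 kN (net-section rupture governs)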